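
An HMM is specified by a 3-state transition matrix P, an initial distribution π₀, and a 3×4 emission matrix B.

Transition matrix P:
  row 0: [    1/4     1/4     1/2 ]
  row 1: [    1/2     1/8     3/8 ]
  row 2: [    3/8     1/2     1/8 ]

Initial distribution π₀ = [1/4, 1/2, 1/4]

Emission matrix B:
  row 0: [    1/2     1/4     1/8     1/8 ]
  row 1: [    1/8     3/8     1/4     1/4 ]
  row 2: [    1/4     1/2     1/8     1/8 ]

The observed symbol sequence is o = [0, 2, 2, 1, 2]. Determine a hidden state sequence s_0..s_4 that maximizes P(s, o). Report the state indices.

t=0: δ = [1.250e-01, 6.250e-02, 6.250e-02]  (obs o_0=0)
t=1: δ = [3.906e-03, 7.812e-03, 7.812e-03]  ψ = [0, 0, 0]  (obs o_1=2)
t=2: δ = [4.883e-04, 9.766e-04, 3.662e-04]  ψ = [1, 2, 1]  (obs o_2=2)
t=3: δ = [1.221e-04, 6.866e-05, 1.831e-04]  ψ = [1, 2, 1]  (obs o_3=1)
t=4: δ = [8.583e-06, 2.289e-05, 7.629e-06]  ψ = [2, 2, 0]  (obs o_4=2)
backtrack: best end state = 1; path = [0, 2, 1, 2, 1]

path = [0, 2, 1, 2, 1]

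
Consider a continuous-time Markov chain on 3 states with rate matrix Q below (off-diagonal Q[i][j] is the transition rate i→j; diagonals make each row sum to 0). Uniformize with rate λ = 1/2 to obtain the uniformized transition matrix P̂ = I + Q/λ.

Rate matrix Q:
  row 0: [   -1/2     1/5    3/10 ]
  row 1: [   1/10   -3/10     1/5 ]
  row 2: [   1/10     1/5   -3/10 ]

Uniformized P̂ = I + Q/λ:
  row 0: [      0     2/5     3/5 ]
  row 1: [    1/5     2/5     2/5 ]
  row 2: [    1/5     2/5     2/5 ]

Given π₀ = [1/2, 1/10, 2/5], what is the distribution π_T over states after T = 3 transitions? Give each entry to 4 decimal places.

π = [0.1640, 0.4000, 0.4360]

t=0: π = [0.5000, 0.1000, 0.4000]
t=1: π = [0.1000, 0.4000, 0.5000]
t=2: π = [0.1800, 0.4000, 0.4200]
t=3: π = [0.1640, 0.4000, 0.4360]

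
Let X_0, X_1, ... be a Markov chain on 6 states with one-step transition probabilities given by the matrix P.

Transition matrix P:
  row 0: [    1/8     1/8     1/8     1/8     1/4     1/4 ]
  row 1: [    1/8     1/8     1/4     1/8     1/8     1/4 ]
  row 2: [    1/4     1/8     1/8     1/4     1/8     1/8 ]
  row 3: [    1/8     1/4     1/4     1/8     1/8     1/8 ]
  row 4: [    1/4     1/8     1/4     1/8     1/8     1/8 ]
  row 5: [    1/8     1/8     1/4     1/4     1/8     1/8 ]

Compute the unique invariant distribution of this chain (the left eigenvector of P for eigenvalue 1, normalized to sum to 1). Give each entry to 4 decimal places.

π = [0.1687, 0.1464, 0.2035, 0.1710, 0.1461, 0.1644]

Balance equations π_j = Σ_i π_i·P[i][j]:
  π_0 = 1/8·π_0 + 1/8·π_1 + 1/4·π_2 + 1/8·π_3 + 1/4·π_4 + 1/8·π_5
  π_1 = 1/8·π_0 + 1/8·π_1 + 1/8·π_2 + 1/4·π_3 + 1/8·π_4 + 1/8·π_5
  π_2 = 1/8·π_0 + 1/4·π_1 + 1/8·π_2 + 1/4·π_3 + 1/4·π_4 + 1/4·π_5
  π_3 = 1/8·π_0 + 1/8·π_1 + 1/4·π_2 + 1/8·π_3 + 1/8·π_4 + 1/4·π_5
  π_4 = 1/4·π_0 + 1/8·π_1 + 1/8·π_2 + 1/8·π_3 + 1/8·π_4 + 1/8·π_5
  normalize: π_0 + π_1 + π_2 + π_3 + π_4 + π_5 = 1
Solving the linear system gives exactly π = [97/575, 6144/41975, 117/575, 7177/41975, 84/575, 12/73].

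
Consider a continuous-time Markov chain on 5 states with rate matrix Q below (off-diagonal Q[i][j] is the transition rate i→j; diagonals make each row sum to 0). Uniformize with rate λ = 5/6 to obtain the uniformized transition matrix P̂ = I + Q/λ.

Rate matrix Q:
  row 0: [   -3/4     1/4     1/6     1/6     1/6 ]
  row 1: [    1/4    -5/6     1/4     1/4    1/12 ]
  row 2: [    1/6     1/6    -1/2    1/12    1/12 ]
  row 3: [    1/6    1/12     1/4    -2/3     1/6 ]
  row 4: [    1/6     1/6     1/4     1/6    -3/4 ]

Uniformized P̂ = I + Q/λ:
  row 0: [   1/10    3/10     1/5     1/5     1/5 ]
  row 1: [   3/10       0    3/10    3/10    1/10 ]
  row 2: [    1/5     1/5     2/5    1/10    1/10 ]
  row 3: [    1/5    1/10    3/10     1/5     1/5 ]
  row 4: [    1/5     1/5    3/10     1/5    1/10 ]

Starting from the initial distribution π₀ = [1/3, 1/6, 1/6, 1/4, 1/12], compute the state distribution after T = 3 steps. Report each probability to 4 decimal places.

π = [0.1964, 0.1683, 0.3111, 0.1853, 0.1388]

t=0: π = [0.3333, 0.1667, 0.1667, 0.2500, 0.0833]
t=1: π = [0.1833, 0.1750, 0.2833, 0.2000, 0.1583]
t=2: π = [0.1992, 0.1633, 0.3100, 0.1892, 0.1383]
t=3: π = [0.1964, 0.1683, 0.3111, 0.1853, 0.1388]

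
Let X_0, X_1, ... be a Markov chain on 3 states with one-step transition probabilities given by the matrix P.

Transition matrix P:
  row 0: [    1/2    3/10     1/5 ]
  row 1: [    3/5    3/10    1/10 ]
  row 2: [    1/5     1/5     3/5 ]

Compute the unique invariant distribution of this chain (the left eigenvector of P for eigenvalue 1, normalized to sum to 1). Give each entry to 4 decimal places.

Balance equations π_j = Σ_i π_i·P[i][j]:
  π_0 = 1/2·π_0 + 3/5·π_1 + 1/5·π_2
  π_1 = 3/10·π_0 + 3/10·π_1 + 1/5·π_2
  normalize: π_0 + π_1 + π_2 = 1
Solving the linear system gives exactly π = [26/59, 16/59, 17/59].

π = [0.4407, 0.2712, 0.2881]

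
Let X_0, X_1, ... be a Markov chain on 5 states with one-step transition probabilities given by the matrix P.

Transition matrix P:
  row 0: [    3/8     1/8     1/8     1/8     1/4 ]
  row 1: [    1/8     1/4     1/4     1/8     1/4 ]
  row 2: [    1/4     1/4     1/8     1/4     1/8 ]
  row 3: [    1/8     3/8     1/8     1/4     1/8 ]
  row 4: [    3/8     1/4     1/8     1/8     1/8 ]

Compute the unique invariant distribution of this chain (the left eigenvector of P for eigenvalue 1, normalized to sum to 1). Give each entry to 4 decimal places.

π = [0.2547, 0.2388, 0.1548, 0.1650, 0.1867]

Balance equations π_j = Σ_i π_i·P[i][j]:
  π_0 = 3/8·π_0 + 1/8·π_1 + 1/4·π_2 + 1/8·π_3 + 3/8·π_4
  π_1 = 1/8·π_0 + 1/4·π_1 + 1/4·π_2 + 3/8·π_3 + 1/4·π_4
  π_2 = 1/8·π_0 + 1/4·π_1 + 1/8·π_2 + 1/8·π_3 + 1/8·π_4
  π_3 = 1/8·π_0 + 1/8·π_1 + 1/4·π_2 + 1/4·π_3 + 1/8·π_4
  normalize: π_0 + π_1 + π_2 + π_3 + π_4 = 1
Solving the linear system gives exactly π = [176/691, 165/691, 107/691, 114/691, 129/691].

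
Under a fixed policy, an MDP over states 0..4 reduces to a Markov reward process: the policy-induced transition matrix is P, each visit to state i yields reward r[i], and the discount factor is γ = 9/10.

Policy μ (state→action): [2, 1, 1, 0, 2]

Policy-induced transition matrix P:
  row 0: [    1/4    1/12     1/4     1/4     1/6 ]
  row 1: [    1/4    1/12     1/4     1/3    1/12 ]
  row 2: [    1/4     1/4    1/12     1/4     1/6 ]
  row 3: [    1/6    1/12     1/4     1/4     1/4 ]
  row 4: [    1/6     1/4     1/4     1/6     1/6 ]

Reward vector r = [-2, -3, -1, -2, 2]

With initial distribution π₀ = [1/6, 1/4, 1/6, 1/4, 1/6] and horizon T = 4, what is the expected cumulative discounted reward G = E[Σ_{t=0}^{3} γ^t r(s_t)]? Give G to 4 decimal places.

t=0: π = [0.1667, 0.2500, 0.1667, 0.2500, 0.1667], E[r] = -1.4167, γ^t·E[r] = -1.416667, running G = -1.416667
t=1: π = [0.2153, 0.1389, 0.2222, 0.2569, 0.1667], E[r] = -1.2500, γ^t·E[r] = -1.125000, running G = -2.541667
t=2: π = [0.2147, 0.1481, 0.2130, 0.2477, 0.1765], E[r] = -1.2292, γ^t·E[r] = -0.995625, running G = -3.537292
t=3: π = [0.2147, 0.1482, 0.2145, 0.2476, 0.1750], E[r] = -1.2339, γ^t·E[r] = -0.899508, running G = -4.436799

G = -4.4368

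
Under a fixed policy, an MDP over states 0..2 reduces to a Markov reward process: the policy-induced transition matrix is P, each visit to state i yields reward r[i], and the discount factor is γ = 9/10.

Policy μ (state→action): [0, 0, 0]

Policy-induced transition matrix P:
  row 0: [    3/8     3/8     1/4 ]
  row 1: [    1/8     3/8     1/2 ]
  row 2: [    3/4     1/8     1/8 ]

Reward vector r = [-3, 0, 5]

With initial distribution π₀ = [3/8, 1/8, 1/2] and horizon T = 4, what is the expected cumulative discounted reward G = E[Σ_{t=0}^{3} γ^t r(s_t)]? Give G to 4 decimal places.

t=0: π = [0.3750, 0.1250, 0.5000], E[r] = 1.3750, γ^t·E[r] = 1.375000, running G = 1.375000
t=1: π = [0.5313, 0.2500, 0.2188], E[r] = -0.5000, γ^t·E[r] = -0.450000, running G = 0.925000
t=2: π = [0.3945, 0.3203, 0.2852], E[r] = 0.2422, γ^t·E[r] = 0.196172, running G = 1.121172
t=3: π = [0.4019, 0.3037, 0.2944], E[r] = 0.2666, γ^t·E[r] = 0.194353, running G = 1.315524

G = 1.3155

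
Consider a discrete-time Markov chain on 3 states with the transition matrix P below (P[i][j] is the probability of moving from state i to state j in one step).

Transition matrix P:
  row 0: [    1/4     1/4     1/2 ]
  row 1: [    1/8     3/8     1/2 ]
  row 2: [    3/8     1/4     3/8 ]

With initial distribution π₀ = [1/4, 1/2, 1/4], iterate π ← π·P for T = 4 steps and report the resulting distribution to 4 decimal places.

t=0: π = [0.2500, 0.5000, 0.2500]
t=1: π = [0.2188, 0.3125, 0.4688]
t=2: π = [0.2695, 0.2891, 0.4414]
t=3: π = [0.2690, 0.2861, 0.4448]
t=4: π = [0.2698, 0.2858, 0.4444]

π = [0.2698, 0.2858, 0.4444]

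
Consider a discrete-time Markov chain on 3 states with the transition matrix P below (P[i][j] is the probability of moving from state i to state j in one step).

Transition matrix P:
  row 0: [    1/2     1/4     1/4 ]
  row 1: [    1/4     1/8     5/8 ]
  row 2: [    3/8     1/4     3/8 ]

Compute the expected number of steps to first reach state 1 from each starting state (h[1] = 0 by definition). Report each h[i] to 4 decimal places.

First-step conditioning: h[1] = 0; for i ≠ 1, h[i] = 1 + Σ_k P[i][k]·h[k].
  h[0] = 1 + 1/2·h[0] + 1/4·h[2]
  h[2] = 1 + 3/8·h[0] + 3/8·h[2]
Solving the 2×2 linear system over states ≠ 1 gives exactly h = [4, 0, 4] (h[1] = 0 is the target).

h = [4.0000, 0.0000, 4.0000]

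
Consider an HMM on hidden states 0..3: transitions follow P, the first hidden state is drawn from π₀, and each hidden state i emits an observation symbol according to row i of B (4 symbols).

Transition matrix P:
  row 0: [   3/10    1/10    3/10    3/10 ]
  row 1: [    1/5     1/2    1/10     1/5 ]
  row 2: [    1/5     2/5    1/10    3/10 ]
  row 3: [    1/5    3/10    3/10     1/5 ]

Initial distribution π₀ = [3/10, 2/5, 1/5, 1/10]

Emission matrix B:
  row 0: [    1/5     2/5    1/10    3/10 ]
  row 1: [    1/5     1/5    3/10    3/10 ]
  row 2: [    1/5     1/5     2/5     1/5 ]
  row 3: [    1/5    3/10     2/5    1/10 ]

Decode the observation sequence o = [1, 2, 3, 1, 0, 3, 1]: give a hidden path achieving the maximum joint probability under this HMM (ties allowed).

t=0: δ = [1.200e-01, 8.000e-02, 4.000e-02, 3.000e-02]  (obs o_0=1)
t=1: δ = [3.600e-03, 1.200e-02, 1.440e-02, 1.440e-02]  ψ = [0, 1, 0, 0]  (obs o_1=2)
t=2: δ = [8.640e-04, 1.800e-03, 8.640e-04, 4.320e-04]  ψ = [2, 1, 3, 2]  (obs o_2=3)
t=3: δ = [1.440e-04, 1.800e-04, 5.184e-05, 1.080e-04]  ψ = [1, 1, 0, 1]  (obs o_3=1)
t=4: δ = [8.640e-06, 1.800e-05, 8.640e-06, 8.640e-06]  ψ = [0, 1, 0, 0]  (obs o_4=0)
t=5: δ = [1.080e-06, 2.700e-06, 5.184e-07, 3.600e-07]  ψ = [1, 1, 0, 1]  (obs o_5=3)
t=6: δ = [2.160e-07, 2.700e-07, 6.480e-08, 1.620e-07]  ψ = [1, 1, 0, 1]  (obs o_6=1)
backtrack: best end state = 1; path = [1, 1, 1, 1, 1, 1, 1]

path = [1, 1, 1, 1, 1, 1, 1]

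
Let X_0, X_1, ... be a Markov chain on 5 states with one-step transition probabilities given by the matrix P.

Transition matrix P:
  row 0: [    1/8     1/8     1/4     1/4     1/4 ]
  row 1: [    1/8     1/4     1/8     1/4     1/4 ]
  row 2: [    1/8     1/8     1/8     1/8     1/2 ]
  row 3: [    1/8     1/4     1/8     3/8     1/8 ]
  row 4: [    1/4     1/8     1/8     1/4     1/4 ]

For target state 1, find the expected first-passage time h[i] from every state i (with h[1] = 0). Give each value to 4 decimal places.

First-step conditioning: h[1] = 0; for i ≠ 1, h[i] = 1 + Σ_k P[i][k]·h[k].
  h[0] = 1 + 1/8·h[0] + 1/4·h[2] + 1/4·h[3] + 1/4·h[4]
  h[2] = 1 + 1/8·h[0] + 1/8·h[2] + 1/8·h[3] + 1/2·h[4]
  h[3] = 1 + 1/8·h[0] + 1/8·h[2] + 3/8·h[3] + 1/8·h[4]
  h[4] = 1 + 1/4·h[0] + 1/8·h[2] + 1/4·h[3] + 1/4·h[4]
Solving the 4×4 linear system over states ≠ 1 gives exactly h = [4088/645, 0, 1384/215, 3496/645, 272/43] (h[1] = 0 is the target).

h = [6.3380, 0.0000, 6.4372, 5.4202, 6.3256]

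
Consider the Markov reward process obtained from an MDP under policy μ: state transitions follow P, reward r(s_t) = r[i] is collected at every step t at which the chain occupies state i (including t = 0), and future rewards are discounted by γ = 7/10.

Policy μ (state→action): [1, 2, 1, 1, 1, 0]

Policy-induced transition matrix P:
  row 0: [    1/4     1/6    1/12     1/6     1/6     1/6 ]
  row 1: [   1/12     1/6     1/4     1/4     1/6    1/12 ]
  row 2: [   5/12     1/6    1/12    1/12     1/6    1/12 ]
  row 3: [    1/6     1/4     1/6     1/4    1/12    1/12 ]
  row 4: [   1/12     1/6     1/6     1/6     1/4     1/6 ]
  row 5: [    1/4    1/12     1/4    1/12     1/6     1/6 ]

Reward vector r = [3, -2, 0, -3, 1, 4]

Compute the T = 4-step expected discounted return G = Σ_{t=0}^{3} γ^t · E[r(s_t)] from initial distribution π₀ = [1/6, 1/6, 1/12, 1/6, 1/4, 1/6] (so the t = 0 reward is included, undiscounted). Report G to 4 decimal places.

G = 1.2174

t=0: π = [0.1667, 0.1667, 0.0833, 0.1667, 0.2500, 0.1667], E[r] = 0.5833, γ^t·E[r] = 0.583333, running G = 0.583333
t=1: π = [0.1806, 0.1667, 0.1736, 0.1736, 0.1736, 0.1319], E[r] = 0.3889, γ^t·E[r] = 0.272222, running G = 0.855556
t=2: π = [0.2078, 0.1701, 0.1620, 0.1696, 0.1667, 0.1238], E[r] = 0.4363, γ^t·E[r] = 0.213808, running G = 1.069363
t=3: π = [0.2067, 0.1705, 0.1603, 0.1712, 0.1664, 0.1249], E[r] = 0.4317, γ^t·E[r] = 0.148061, running G = 1.217424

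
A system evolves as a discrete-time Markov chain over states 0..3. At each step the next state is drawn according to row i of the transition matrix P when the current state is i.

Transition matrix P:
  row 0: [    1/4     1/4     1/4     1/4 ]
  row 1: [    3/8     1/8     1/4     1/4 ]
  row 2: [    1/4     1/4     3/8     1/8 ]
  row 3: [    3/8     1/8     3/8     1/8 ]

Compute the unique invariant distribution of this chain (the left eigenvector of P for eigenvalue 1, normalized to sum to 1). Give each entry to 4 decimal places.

π = [0.2986, 0.2014, 0.3125, 0.1875]

Balance equations π_j = Σ_i π_i·P[i][j]:
  π_0 = 1/4·π_0 + 3/8·π_1 + 1/4·π_2 + 3/8·π_3
  π_1 = 1/4·π_0 + 1/8·π_1 + 1/4·π_2 + 1/8·π_3
  π_2 = 1/4·π_0 + 1/4·π_1 + 3/8·π_2 + 3/8·π_3
  normalize: π_0 + π_1 + π_2 + π_3 = 1
Solving the linear system gives exactly π = [43/144, 29/144, 5/16, 3/16].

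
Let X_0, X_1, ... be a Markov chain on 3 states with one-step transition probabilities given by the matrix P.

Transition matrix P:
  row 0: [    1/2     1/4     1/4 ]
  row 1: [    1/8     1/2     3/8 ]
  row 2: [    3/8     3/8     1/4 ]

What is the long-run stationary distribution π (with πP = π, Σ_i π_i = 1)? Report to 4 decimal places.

π = [0.3191, 0.3830, 0.2979]

Balance equations π_j = Σ_i π_i·P[i][j]:
  π_0 = 1/2·π_0 + 1/8·π_1 + 3/8·π_2
  π_1 = 1/4·π_0 + 1/2·π_1 + 3/8·π_2
  normalize: π_0 + π_1 + π_2 = 1
Solving the linear system gives exactly π = [15/47, 18/47, 14/47].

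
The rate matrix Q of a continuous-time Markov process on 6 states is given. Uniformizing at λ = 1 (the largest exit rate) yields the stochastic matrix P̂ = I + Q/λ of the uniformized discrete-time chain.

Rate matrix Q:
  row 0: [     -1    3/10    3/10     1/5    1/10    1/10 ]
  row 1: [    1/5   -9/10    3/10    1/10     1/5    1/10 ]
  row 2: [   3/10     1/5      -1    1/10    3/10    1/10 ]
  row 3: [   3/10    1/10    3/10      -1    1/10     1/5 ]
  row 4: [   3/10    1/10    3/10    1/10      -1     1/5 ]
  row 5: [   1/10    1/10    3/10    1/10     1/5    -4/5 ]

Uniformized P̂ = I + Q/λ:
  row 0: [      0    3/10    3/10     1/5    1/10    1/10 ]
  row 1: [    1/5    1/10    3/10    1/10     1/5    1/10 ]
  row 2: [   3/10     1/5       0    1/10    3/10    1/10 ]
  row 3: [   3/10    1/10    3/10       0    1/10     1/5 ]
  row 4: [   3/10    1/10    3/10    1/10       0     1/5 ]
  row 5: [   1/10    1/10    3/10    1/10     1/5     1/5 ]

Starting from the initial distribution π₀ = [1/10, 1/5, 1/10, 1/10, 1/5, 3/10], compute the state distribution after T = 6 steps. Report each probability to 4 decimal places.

π = [0.1966, 0.1624, 0.2307, 0.1088, 0.1605, 0.1410]

t=0: π = [0.1000, 0.2000, 0.1000, 0.1000, 0.2000, 0.3000]
t=1: π = [0.1900, 0.1300, 0.2700, 0.1000, 0.1500, 0.1600]
t=2: π = [0.1980, 0.1650, 0.2190, 0.1090, 0.1680, 0.1410]
t=3: π = [0.1959, 0.1615, 0.2343, 0.1089, 0.1576, 0.1418]
t=4: π = [0.1967, 0.1626, 0.2297, 0.1087, 0.1614, 0.1408]
t=5: π = [0.1966, 0.1623, 0.2311, 0.1088, 0.1601, 0.1411]
t=6: π = [0.1966, 0.1624, 0.2307, 0.1088, 0.1605, 0.1410]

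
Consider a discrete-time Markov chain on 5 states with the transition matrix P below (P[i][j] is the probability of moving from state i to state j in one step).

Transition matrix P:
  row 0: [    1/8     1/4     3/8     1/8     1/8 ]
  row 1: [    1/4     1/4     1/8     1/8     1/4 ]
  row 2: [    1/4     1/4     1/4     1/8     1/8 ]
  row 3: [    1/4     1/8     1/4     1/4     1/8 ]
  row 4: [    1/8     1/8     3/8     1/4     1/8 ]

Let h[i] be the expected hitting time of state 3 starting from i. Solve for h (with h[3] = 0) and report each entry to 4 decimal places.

First-step conditioning: h[3] = 0; for i ≠ 3, h[i] = 1 + Σ_k P[i][k]·h[k].
  h[0] = 1 + 1/8·h[0] + 1/4·h[1] + 3/8·h[2] + 1/8·h[4]
  h[1] = 1 + 1/4·h[0] + 1/4·h[1] + 1/8·h[2] + 1/4·h[4]
  h[2] = 1 + 1/4·h[0] + 1/4·h[1] + 1/4·h[2] + 1/8·h[4]
  h[4] = 1 + 1/8·h[0] + 1/8·h[1] + 3/8·h[2] + 1/8·h[4]
Solving the 4×4 linear system over states ≠ 3 gives exactly h = [104/15, 512/75, 104/15, 0, 152/25] (h[3] = 0 is the target).

h = [6.9333, 6.8267, 6.9333, 0.0000, 6.0800]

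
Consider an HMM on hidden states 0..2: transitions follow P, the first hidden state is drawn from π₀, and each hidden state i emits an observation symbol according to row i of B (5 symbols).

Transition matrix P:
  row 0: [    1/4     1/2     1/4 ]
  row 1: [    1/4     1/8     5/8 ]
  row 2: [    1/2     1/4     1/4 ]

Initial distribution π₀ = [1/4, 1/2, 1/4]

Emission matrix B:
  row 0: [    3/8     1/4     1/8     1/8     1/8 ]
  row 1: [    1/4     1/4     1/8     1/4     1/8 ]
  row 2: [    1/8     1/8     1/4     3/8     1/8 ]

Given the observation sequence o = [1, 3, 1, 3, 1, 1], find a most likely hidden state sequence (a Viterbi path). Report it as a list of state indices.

path = [1, 2, 1, 2, 0, 1]

t=0: δ = [6.250e-02, 1.250e-01, 3.125e-02]  (obs o_0=1)
t=1: δ = [3.906e-03, 7.812e-03, 2.930e-02]  ψ = [1, 0, 1]  (obs o_1=3)
t=2: δ = [3.662e-03, 1.831e-03, 9.155e-04]  ψ = [2, 2, 2]  (obs o_2=1)
t=3: δ = [1.144e-04, 4.578e-04, 4.292e-04]  ψ = [0, 0, 1]  (obs o_3=3)
t=4: δ = [5.364e-05, 2.682e-05, 3.576e-05]  ψ = [2, 2, 1]  (obs o_4=1)
t=5: δ = [4.470e-06, 6.706e-06, 2.095e-06]  ψ = [2, 0, 1]  (obs o_5=1)
backtrack: best end state = 1; path = [1, 2, 1, 2, 0, 1]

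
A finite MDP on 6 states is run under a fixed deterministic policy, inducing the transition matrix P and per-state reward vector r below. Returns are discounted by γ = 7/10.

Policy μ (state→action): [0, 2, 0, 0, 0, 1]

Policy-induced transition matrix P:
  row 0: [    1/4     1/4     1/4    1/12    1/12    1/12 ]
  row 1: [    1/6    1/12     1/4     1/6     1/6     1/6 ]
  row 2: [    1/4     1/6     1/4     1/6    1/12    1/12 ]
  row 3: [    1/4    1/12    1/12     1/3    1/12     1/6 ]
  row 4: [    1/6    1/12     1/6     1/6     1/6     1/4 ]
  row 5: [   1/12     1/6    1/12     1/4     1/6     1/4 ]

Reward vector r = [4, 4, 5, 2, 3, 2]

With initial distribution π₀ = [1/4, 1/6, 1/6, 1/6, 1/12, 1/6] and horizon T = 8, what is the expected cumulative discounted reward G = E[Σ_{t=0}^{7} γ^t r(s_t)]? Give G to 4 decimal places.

G = 10.6299

t=0: π = [0.2500, 0.1667, 0.1667, 0.1667, 0.0833, 0.1667], E[r] = 3.4167, γ^t·E[r] = 3.416667, running G = 3.416667
t=1: π = [0.2014, 0.1528, 0.1875, 0.1875, 0.1181, 0.1528], E[r] = 3.3889, γ^t·E[r] = 2.372222, running G = 5.788889
t=2: π = [0.2020, 0.1453, 0.1834, 0.1939, 0.1186, 0.1568], E[r] = 3.3634, γ^t·E[r] = 1.648079, running G = 7.436968
t=3: π = [0.2019, 0.1454, 0.1817, 0.1952, 0.1184, 0.1575], E[r] = 3.3578, γ^t·E[r] = 1.151736, running G = 8.588704
t=4: π = [0.2018, 0.1452, 0.1813, 0.1955, 0.1184, 0.1577], E[r] = 3.3565, γ^t·E[r] = 0.805897, running G = 9.394601
t=5: π = [0.2017, 0.1452, 0.1813, 0.1956, 0.1184, 0.1578], E[r] = 3.3562, γ^t·E[r] = 0.564069, running G = 9.958670
t=6: π = [0.2017, 0.1452, 0.1812, 0.1956, 0.1185, 0.1578], E[r] = 3.3561, γ^t·E[r] = 0.394838, running G = 10.353508
t=7: π = [0.2017, 0.1452, 0.1812, 0.1956, 0.1185, 0.1578], E[r] = 3.3560, γ^t·E[r] = 0.276384, running G = 10.629892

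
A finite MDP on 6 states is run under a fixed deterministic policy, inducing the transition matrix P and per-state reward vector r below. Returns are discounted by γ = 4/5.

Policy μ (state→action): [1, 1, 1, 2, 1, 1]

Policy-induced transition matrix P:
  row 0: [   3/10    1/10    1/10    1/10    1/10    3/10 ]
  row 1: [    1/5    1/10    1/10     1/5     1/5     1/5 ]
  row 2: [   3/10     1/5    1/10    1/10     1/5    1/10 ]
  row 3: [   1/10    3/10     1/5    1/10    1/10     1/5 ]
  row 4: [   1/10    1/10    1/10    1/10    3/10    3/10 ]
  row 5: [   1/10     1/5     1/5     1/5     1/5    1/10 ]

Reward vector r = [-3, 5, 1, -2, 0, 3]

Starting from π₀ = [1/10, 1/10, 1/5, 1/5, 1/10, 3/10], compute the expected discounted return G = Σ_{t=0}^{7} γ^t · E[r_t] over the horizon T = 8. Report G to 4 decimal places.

t=0: π = [0.1000, 0.1000, 0.2000, 0.2000, 0.1000, 0.3000], E[r] = 0.9000, γ^t·E[r] = 0.900000, running G = 0.900000
t=1: π = [0.1700, 0.1900, 0.1500, 0.1400, 0.1800, 0.1700], E[r] = 0.8200, γ^t·E[r] = 0.656000, running G = 1.556000
t=2: π = [0.1830, 0.1600, 0.1310, 0.1360, 0.1870, 0.2030], E[r] = 0.7190, γ^t·E[r] = 0.460160, running G = 2.016160
t=3: π = [0.1788, 0.1606, 0.1339, 0.1363, 0.1868, 0.2036], E[r] = 0.7387, γ^t·E[r] = 0.378214, running G = 2.394374
t=4: π = [0.1786, 0.1610, 0.1340, 0.1364, 0.1872, 0.2028], E[r] = 0.7388, γ^t·E[r] = 0.302625, running G = 2.696999
t=5: π = [0.1786, 0.1610, 0.1339, 0.1364, 0.1872, 0.2029], E[r] = 0.7388, γ^t·E[r] = 0.242094, running G = 2.939093
t=6: π = [0.1786, 0.1610, 0.1339, 0.1364, 0.1872, 0.2029], E[r] = 0.7388, γ^t·E[r] = 0.193682, running G = 3.132775
t=7: π = [0.1786, 0.1610, 0.1339, 0.1364, 0.1872, 0.2029], E[r] = 0.7388, γ^t·E[r] = 0.154948, running G = 3.287723

G = 3.2877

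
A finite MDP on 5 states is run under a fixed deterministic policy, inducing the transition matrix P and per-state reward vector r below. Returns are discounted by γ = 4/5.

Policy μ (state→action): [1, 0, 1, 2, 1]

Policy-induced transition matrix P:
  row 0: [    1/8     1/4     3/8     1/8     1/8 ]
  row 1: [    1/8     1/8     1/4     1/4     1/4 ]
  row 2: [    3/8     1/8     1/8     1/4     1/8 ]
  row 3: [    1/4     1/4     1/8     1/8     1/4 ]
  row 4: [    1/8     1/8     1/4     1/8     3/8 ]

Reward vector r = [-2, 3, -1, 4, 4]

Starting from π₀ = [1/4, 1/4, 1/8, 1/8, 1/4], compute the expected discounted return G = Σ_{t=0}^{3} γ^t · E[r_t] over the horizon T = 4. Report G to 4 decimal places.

G = 4.5715

t=0: π = [0.2500, 0.2500, 0.1250, 0.1250, 0.2500], E[r] = 1.6250, γ^t·E[r] = 1.625000, running G = 1.625000
t=1: π = [0.1719, 0.1719, 0.2500, 0.1719, 0.2344], E[r] = 1.5469, γ^t·E[r] = 1.237500, running G = 2.862500
t=2: π = [0.2090, 0.1680, 0.2188, 0.1777, 0.2266], E[r] = 1.4844, γ^t·E[r] = 0.950000, running G = 3.812500
t=3: π = [0.2019, 0.1733, 0.2266, 0.1733, 0.2249], E[r] = 1.4824, γ^t·E[r] = 0.759000, running G = 4.571500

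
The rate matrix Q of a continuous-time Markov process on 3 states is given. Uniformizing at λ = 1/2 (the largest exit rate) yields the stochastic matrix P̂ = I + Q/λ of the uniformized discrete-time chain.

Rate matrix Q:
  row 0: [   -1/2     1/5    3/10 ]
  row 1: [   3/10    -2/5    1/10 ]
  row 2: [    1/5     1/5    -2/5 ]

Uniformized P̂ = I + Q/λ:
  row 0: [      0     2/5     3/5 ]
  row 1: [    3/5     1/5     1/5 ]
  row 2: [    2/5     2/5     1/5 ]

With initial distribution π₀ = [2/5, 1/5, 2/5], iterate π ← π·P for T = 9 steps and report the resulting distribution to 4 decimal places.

t=0: π = [0.4000, 0.2000, 0.4000]
t=1: π = [0.2800, 0.3600, 0.3600]
t=2: π = [0.3600, 0.3280, 0.3120]
t=3: π = [0.3216, 0.3344, 0.3440]
t=4: π = [0.3382, 0.3331, 0.3286]
t=5: π = [0.3313, 0.3334, 0.3353]
t=6: π = [0.3341, 0.3333, 0.3325]
t=7: π = [0.3330, 0.3333, 0.3337]
t=8: π = [0.3335, 0.3333, 0.3332]
t=9: π = [0.3333, 0.3333, 0.3334]

π = [0.3333, 0.3333, 0.3334]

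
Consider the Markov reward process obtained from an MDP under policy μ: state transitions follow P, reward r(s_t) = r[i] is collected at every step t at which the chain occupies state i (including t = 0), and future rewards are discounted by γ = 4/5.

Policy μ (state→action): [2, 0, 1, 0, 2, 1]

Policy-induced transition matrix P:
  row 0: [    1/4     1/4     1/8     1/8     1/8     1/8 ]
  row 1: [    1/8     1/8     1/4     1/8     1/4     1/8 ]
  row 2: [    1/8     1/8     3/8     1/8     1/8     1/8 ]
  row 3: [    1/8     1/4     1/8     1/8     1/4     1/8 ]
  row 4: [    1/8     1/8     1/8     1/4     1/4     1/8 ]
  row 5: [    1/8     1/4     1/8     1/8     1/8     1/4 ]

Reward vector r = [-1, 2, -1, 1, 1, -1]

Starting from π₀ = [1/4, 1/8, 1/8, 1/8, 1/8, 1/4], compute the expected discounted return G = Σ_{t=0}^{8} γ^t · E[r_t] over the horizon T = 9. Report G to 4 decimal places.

t=0: π = [0.2500, 0.1250, 0.1250, 0.1250, 0.1250, 0.2500], E[r] = -0.1250, γ^t·E[r] = -0.125000, running G = -0.125000
t=1: π = [0.1563, 0.2031, 0.1719, 0.1406, 0.1719, 0.1563], E[r] = 0.2344, γ^t·E[r] = 0.187500, running G = 0.062500
t=2: π = [0.1445, 0.1816, 0.1934, 0.1465, 0.1895, 0.1445], E[r] = 0.2168, γ^t·E[r] = 0.138750, running G = 0.201250
t=3: π = [0.1431, 0.1794, 0.1960, 0.1487, 0.1897, 0.1431], E[r] = 0.2151, γ^t·E[r] = 0.110125, running G = 0.311375
t=4: π = [0.1429, 0.1794, 0.1964, 0.1487, 0.1897, 0.1429], E[r] = 0.2149, γ^t·E[r] = 0.088038, running G = 0.399413
t=5: π = [0.1429, 0.1793, 0.1965, 0.1487, 0.1897, 0.1429], E[r] = 0.2148, γ^t·E[r] = 0.070389, running G = 0.469801
t=6: π = [0.1429, 0.1793, 0.1965, 0.1487, 0.1897, 0.1429], E[r] = 0.2148, γ^t·E[r] = 0.056304, running G = 0.526105
t=7: π = [0.1429, 0.1793, 0.1965, 0.1487, 0.1897, 0.1429], E[r] = 0.2148, γ^t·E[r] = 0.045042, running G = 0.571147
t=8: π = [0.1429, 0.1793, 0.1966, 0.1487, 0.1897, 0.1429], E[r] = 0.2148, γ^t·E[r] = 0.036033, running G = 0.607180

G = 0.6072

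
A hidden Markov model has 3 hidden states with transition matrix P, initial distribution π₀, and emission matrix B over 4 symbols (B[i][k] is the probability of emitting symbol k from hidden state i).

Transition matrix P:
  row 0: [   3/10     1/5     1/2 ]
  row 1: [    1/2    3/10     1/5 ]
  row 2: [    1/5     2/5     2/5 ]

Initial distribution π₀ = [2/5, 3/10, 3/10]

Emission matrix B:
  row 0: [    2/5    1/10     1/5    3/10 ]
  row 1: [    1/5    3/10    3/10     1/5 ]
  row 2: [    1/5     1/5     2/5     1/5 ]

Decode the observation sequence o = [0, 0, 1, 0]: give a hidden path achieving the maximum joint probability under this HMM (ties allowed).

t=0: δ = [1.600e-01, 6.000e-02, 6.000e-02]  (obs o_0=0)
t=1: δ = [1.920e-02, 6.400e-03, 1.600e-02]  ψ = [0, 0, 0]  (obs o_1=0)
t=2: δ = [5.760e-04, 1.920e-03, 1.920e-03]  ψ = [0, 2, 0]  (obs o_2=1)
t=3: δ = [3.840e-04, 1.536e-04, 1.536e-04]  ψ = [1, 2, 2]  (obs o_3=0)
backtrack: best end state = 0; path = [0, 2, 1, 0]

path = [0, 2, 1, 0]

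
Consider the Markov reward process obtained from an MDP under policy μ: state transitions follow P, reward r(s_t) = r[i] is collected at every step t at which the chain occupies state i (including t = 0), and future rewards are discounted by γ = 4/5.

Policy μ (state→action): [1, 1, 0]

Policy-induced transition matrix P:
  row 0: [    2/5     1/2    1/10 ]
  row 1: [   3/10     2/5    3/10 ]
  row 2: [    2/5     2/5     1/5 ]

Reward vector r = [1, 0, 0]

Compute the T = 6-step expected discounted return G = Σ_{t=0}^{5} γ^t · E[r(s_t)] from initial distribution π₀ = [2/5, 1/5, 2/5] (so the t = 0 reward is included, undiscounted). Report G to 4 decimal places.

G = 1.3770

t=0: π = [0.4000, 0.2000, 0.4000], E[r] = 0.4000, γ^t·E[r] = 0.400000, running G = 0.400000
t=1: π = [0.3800, 0.4400, 0.1800], E[r] = 0.3800, γ^t·E[r] = 0.304000, running G = 0.704000
t=2: π = [0.3560, 0.4380, 0.2060], E[r] = 0.3560, γ^t·E[r] = 0.227840, running G = 0.931840
t=3: π = [0.3562, 0.4356, 0.2082], E[r] = 0.3562, γ^t·E[r] = 0.182374, running G = 1.114214
t=4: π = [0.3564, 0.4356, 0.2079], E[r] = 0.3564, γ^t·E[r] = 0.145998, running G = 1.260212
t=5: π = [0.3564, 0.4356, 0.2079], E[r] = 0.3564, γ^t·E[r] = 0.116798, running G = 1.377010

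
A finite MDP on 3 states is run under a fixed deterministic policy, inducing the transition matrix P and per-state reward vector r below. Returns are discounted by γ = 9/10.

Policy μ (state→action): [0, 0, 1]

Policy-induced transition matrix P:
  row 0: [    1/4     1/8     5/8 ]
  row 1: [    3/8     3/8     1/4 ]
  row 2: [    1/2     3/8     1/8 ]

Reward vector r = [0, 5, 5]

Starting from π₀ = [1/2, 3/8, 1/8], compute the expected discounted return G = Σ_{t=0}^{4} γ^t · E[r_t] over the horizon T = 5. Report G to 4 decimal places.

t=0: π = [0.5000, 0.3750, 0.1250], E[r] = 2.5000, γ^t·E[r] = 2.500000, running G = 2.500000
t=1: π = [0.3281, 0.2500, 0.4219], E[r] = 3.3594, γ^t·E[r] = 3.023438, running G = 5.523438
t=2: π = [0.3867, 0.2930, 0.3203], E[r] = 3.0664, γ^t·E[r] = 2.483789, running G = 8.007227
t=3: π = [0.3667, 0.2783, 0.3550], E[r] = 3.1665, γ^t·E[r] = 2.308381, running G = 10.315608
t=4: π = [0.3735, 0.2833, 0.3431], E[r] = 3.1323, γ^t·E[r] = 2.055118, running G = 12.370726

G = 12.3707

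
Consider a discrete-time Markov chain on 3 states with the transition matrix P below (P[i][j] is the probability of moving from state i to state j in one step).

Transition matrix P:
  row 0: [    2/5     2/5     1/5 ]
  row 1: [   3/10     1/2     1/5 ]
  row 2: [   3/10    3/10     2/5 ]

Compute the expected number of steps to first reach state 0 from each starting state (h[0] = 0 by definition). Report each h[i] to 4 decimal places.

First-step conditioning: h[0] = 0; for i ≠ 0, h[i] = 1 + Σ_k P[i][k]·h[k].
  h[1] = 1 + 1/2·h[1] + 1/5·h[2]
  h[2] = 1 + 3/10·h[1] + 2/5·h[2]
Solving the 2×2 linear system over states ≠ 0 gives exactly h = [0, 10/3, 10/3] (h[0] = 0 is the target).

h = [0.0000, 3.3333, 3.3333]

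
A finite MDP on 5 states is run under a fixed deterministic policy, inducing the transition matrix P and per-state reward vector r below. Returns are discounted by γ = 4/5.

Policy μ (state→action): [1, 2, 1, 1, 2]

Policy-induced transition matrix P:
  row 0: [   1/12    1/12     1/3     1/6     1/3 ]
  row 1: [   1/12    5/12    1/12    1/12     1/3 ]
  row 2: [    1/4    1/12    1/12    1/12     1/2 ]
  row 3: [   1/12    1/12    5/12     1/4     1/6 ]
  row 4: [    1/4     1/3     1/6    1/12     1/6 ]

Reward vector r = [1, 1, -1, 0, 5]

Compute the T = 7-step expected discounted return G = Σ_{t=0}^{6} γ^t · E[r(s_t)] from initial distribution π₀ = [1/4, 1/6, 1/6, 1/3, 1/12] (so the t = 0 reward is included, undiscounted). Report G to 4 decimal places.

t=0: π = [0.2500, 0.1667, 0.1667, 0.3333, 0.0833], E[r] = 0.6667, γ^t·E[r] = 0.666667, running G = 0.666667
t=1: π = [0.1250, 0.1597, 0.2639, 0.1597, 0.2917], E[r] = 1.4792, γ^t·E[r] = 1.183333, running G = 1.850000
t=2: π = [0.1759, 0.2095, 0.1921, 0.1204, 0.3021], E[r] = 1.7037, γ^t·E[r] = 1.090370, running G = 2.940370
t=3: π = [0.1657, 0.2287, 0.1926, 0.1181, 0.2949], E[r] = 1.6765, γ^t·E[r] = 0.858370, running G = 3.798741
t=4: π = [0.1646, 0.2333, 0.1887, 0.1168, 0.2966], E[r] = 1.6922, γ^t·E[r] = 0.693129, running G = 4.491870
t=5: π = [0.1642, 0.2352, 0.1881, 0.1165, 0.2959], E[r] = 1.6907, γ^t·E[r] = 0.554015, running G = 5.045885
t=6: π = [0.1640, 0.2357, 0.1879, 0.1164, 0.2960], E[r] = 1.6916, γ^t·E[r] = 0.443449, running G = 5.489333

G = 5.4893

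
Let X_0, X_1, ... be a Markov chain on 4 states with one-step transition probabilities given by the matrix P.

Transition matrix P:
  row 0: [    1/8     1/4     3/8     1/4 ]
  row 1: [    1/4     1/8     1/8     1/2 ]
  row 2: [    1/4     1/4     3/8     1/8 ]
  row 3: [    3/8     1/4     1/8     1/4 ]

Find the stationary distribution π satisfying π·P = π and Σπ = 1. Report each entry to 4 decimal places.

π = [0.2527, 0.2222, 0.2509, 0.2742]

Balance equations π_j = Σ_i π_i·P[i][j]:
  π_0 = 1/8·π_0 + 1/4·π_1 + 1/4·π_2 + 3/8·π_3
  π_1 = 1/4·π_0 + 1/8·π_1 + 1/4·π_2 + 1/4·π_3
  π_2 = 3/8·π_0 + 1/8·π_1 + 3/8·π_2 + 1/8·π_3
  normalize: π_0 + π_1 + π_2 + π_3 = 1
Solving the linear system gives exactly π = [47/186, 2/9, 70/279, 17/62].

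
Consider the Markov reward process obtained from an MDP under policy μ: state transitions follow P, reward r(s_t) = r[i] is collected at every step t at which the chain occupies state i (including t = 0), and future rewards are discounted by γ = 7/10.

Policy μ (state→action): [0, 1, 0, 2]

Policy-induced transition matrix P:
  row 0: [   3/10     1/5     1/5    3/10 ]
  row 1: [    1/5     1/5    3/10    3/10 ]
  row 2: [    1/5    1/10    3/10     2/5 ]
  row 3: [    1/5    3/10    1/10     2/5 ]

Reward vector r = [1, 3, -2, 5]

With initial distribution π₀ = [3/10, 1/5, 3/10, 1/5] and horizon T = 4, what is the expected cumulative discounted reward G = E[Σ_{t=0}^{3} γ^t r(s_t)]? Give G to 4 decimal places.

G = 4.6257

t=0: π = [0.3000, 0.2000, 0.3000, 0.2000], E[r] = 1.3000, γ^t·E[r] = 1.300000, running G = 1.300000
t=1: π = [0.2300, 0.1900, 0.2300, 0.3500], E[r] = 2.0900, γ^t·E[r] = 1.463000, running G = 2.763000
t=2: π = [0.2230, 0.2120, 0.2070, 0.3580], E[r] = 2.2350, γ^t·E[r] = 1.095150, running G = 3.858150
t=3: π = [0.2223, 0.2151, 0.2061, 0.3565], E[r] = 2.2379, γ^t·E[r] = 0.767600, running G = 4.625750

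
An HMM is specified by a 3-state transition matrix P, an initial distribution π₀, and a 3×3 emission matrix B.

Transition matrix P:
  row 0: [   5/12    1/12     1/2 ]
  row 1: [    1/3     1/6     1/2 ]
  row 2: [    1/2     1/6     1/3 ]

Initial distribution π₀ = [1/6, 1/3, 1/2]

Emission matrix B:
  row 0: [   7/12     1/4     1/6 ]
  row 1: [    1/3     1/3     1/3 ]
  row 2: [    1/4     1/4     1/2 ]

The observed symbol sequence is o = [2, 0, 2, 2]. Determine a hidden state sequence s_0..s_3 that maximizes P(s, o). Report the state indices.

path = [2, 0, 2, 2]

t=0: δ = [2.778e-02, 1.111e-01, 2.500e-01]  (obs o_0=2)
t=1: δ = [7.292e-02, 1.389e-02, 2.083e-02]  ψ = [2, 2, 2]  (obs o_1=0)
t=2: δ = [5.064e-03, 2.025e-03, 1.823e-02]  ψ = [0, 0, 0]  (obs o_2=2)
t=3: δ = [1.519e-03, 1.013e-03, 3.038e-03]  ψ = [2, 2, 2]  (obs o_3=2)
backtrack: best end state = 2; path = [2, 0, 2, 2]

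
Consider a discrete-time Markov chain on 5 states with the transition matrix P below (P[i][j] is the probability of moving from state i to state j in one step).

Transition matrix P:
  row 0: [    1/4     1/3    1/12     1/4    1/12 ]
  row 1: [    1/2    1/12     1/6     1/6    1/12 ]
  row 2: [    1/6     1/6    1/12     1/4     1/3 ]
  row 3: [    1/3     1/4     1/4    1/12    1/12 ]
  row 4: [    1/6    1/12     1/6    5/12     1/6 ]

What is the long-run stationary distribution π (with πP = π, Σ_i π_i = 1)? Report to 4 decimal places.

Balance equations π_j = Σ_i π_i·P[i][j]:
  π_0 = 1/4·π_0 + 1/2·π_1 + 1/6·π_2 + 1/3·π_3 + 1/6·π_4
  π_1 = 1/3·π_0 + 1/12·π_1 + 1/6·π_2 + 1/4·π_3 + 1/12·π_4
  π_2 = 1/12·π_0 + 1/6·π_1 + 1/12·π_2 + 1/4·π_3 + 1/6·π_4
  π_3 = 1/4·π_0 + 1/6·π_1 + 1/4·π_2 + 1/12·π_3 + 5/12·π_4
  normalize: π_0 + π_1 + π_2 + π_3 + π_4 = 1
Solving the linear system gives exactly π = [244/823, 509/2469, 365/2469, 539/2469, 108/823].

π = [0.2965, 0.2062, 0.1478, 0.2183, 0.1312]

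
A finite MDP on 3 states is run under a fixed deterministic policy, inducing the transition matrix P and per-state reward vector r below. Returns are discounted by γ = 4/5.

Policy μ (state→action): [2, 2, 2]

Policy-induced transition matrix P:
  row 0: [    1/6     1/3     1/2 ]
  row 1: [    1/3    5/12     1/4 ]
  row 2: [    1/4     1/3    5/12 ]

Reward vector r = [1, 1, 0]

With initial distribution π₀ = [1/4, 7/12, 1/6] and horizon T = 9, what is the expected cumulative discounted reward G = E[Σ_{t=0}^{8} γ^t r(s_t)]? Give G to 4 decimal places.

G = 2.9361

t=0: π = [0.2500, 0.5833, 0.1667], E[r] = 0.8333, γ^t·E[r] = 0.833333, running G = 0.833333
t=1: π = [0.2778, 0.3819, 0.3403], E[r] = 0.6597, γ^t·E[r] = 0.527778, running G = 1.361111
t=2: π = [0.2587, 0.3652, 0.3762], E[r] = 0.6238, γ^t·E[r] = 0.399259, running G = 1.760370
t=3: π = [0.2589, 0.3638, 0.3774], E[r] = 0.6226, γ^t·E[r] = 0.318790, running G = 2.079160
t=4: π = [0.2587, 0.3636, 0.3776], E[r] = 0.6224, γ^t·E[r] = 0.254930, running G = 2.334091
t=5: π = [0.2587, 0.3636, 0.3776], E[r] = 0.6224, γ^t·E[r] = 0.203941, running G = 2.538032
t=6: π = [0.2587, 0.3636, 0.3776], E[r] = 0.6224, γ^t·E[r] = 0.163153, running G = 2.701184
t=7: π = [0.2587, 0.3636, 0.3776], E[r] = 0.6224, γ^t·E[r] = 0.130522, running G = 2.831706
t=8: π = [0.2587, 0.3636, 0.3776], E[r] = 0.6224, γ^t·E[r] = 0.104418, running G = 2.936124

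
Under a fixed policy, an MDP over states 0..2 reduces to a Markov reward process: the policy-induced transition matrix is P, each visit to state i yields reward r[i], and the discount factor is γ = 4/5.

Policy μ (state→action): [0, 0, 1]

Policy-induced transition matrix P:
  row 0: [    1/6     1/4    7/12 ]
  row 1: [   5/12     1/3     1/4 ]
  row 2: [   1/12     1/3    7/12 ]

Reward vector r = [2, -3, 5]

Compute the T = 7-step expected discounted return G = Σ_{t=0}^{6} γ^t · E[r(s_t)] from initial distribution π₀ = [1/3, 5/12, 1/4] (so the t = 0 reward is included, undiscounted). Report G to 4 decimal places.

t=0: π = [0.3333, 0.4167, 0.2500], E[r] = 0.6667, γ^t·E[r] = 0.666667, running G = 0.666667
t=1: π = [0.2500, 0.3056, 0.4444], E[r] = 1.8056, γ^t·E[r] = 1.444444, running G = 2.111111
t=2: π = [0.2060, 0.3125, 0.4815], E[r] = 1.8819, γ^t·E[r] = 1.204444, running G = 3.315556
t=3: π = [0.2047, 0.3162, 0.4792], E[r] = 1.8567, γ^t·E[r] = 0.950617, running G = 4.266173
t=4: π = [0.2058, 0.3163, 0.4779], E[r] = 1.8524, γ^t·E[r] = 0.758762, running G = 5.024935
t=5: π = [0.2059, 0.3162, 0.4779], E[r] = 1.8528, γ^t·E[r] = 0.607124, running G = 5.632059
t=6: π = [0.2059, 0.3162, 0.4779], E[r] = 1.8529, γ^t·E[r] = 0.485738, running G = 6.117797

G = 6.1178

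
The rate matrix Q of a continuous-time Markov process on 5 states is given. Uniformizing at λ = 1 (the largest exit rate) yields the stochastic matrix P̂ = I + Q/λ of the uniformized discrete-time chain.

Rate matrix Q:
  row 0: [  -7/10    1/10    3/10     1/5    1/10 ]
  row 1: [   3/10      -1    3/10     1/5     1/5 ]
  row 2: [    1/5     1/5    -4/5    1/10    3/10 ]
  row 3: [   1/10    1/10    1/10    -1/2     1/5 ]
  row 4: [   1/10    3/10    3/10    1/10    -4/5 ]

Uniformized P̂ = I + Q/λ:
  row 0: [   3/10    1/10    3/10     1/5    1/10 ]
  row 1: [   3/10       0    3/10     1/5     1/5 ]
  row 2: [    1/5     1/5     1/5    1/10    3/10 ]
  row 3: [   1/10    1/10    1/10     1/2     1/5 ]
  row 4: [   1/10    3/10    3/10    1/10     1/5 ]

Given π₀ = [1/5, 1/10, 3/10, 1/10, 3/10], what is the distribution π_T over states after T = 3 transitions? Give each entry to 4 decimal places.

π = [0.1937, 0.1504, 0.2349, 0.2168, 0.2042]

t=0: π = [0.2000, 0.1000, 0.3000, 0.1000, 0.3000]
t=1: π = [0.1900, 0.1800, 0.2500, 0.1700, 0.2100]
t=2: π = [0.1990, 0.1490, 0.2410, 0.2050, 0.2060]
t=3: π = [0.1937, 0.1504, 0.2349, 0.2168, 0.2042]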